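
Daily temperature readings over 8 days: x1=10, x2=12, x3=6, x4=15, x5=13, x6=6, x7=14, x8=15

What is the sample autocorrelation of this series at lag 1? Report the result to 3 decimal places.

-0.325

Mean x̄ = (10 + 12 + 6 + 15 + 13 + 6 + 14 + 15)/8 = 11.3750
Deviations from mean: -1.3750, 0.6250, -5.3750, 3.6250, 1.6250, -5.3750, 2.6250, 3.6250
Numerator Σ_{t=1}^{7}(x_t−x̄)(x_{t+1}−x̄) = -31.1406
Denominator Σ(x_t−x̄)² = 95.8750
r_1 = -31.1406 / 95.8750 = -0.325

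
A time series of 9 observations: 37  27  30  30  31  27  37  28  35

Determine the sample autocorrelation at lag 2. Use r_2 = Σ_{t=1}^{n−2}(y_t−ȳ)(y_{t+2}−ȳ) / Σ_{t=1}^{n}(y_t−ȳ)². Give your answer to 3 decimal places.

Mean ȳ = (37 + 27 + 30 + 30 + 31 + 27 + 37 + 28 + 35)/9 = 31.3333
Σ(y_t−ȳ)(y_{t+2}−ȳ) = (-7.5556) + (5.7778) + (0.4444) + (5.7778) + (-1.8889) + (14.4444) + (20.7778) = 37.7778
Denominator Σ(y_t−ȳ)² = 130.0000
r_2 = 37.7778 / 130.0000 = 0.291

0.291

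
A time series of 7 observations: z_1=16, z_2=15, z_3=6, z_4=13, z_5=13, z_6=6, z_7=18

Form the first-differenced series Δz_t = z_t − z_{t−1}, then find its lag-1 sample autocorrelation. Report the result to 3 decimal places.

-0.418

First differences Δz: -1, -9, 7, 0, -7, 12
Mean of differences = 0.3333
Numerator Σ(Δz_t−Δz̄)(Δz_{t+1}−Δz̄) = -135.1111
Denominator Σ(Δz_t−Δz̄)² = 323.3333
r_1(Δz) = -135.1111 / 323.3333 = -0.418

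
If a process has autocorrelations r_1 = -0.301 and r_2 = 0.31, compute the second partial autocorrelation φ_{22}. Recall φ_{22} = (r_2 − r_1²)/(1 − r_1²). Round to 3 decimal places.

φ_{22} = (r_2 − r_1²) / (1 − r_1²)
r_1² = (-0.301)² = 0.090601
Numerator = 0.31 − 0.0906 = 0.2194; denominator = 1 − 0.0906 = 0.9094
φ_{22} = 0.2194 / 0.9094 = 0.241

0.241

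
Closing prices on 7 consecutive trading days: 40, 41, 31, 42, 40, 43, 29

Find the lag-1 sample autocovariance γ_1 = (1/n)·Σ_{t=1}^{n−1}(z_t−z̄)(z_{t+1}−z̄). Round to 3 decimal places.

Mean z̄ = (40 + 41 + 31 + 42 + 40 + 43 + 29)/7 = 38.0000
Σ_{t=1}^{6}(z_t−z̄)(z_{t+1}−z̄) = -70.0000
γ_1 = -70.0000 / 7 = -10.000

-10.000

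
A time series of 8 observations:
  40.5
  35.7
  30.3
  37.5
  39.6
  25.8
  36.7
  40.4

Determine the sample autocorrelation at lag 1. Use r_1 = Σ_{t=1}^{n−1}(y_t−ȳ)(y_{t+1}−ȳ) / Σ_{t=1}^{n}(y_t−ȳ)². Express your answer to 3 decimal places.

-0.238

Mean ȳ = (40.5 + 35.7 + 30.3 + 37.5 + 39.6 + 25.8 + 36.7 + 40.4)/8 = 35.8125
Deviations from mean: 4.6875, -0.1125, -5.5125, 1.6875, 3.7875, -10.0125, 0.8875, 4.5875
Numerator Σ_{t=1}^{7}(y_t−ȳ)(y_{t+1}−ȳ) = -45.5552
Denominator Σ(y_t−ȳ)² = 191.6488
r_1 = -45.5552 / 191.6488 = -0.238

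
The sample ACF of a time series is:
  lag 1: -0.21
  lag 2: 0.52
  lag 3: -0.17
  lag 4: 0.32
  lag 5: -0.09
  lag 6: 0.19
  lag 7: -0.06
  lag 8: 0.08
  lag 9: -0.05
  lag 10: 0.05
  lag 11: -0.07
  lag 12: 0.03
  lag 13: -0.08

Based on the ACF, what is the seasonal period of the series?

2

The largest autocorrelation is r_2 = 0.52, with weaker echoes at lags 4 (0.32) and 6 (0.19); the remaining lags stay at or below 0.08.
The dominant spike at lag 2 indicates a seasonal period of 2.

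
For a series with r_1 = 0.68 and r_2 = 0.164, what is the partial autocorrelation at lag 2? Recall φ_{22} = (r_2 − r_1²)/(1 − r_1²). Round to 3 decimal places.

φ_{22} = (r_2 − r_1²) / (1 − r_1²)
r_1² = (0.68)² = 0.4624
Numerator = 0.164 − 0.4624 = -0.2984; denominator = 1 − 0.4624 = 0.5376
φ_{22} = -0.2984 / 0.5376 = -0.555

-0.555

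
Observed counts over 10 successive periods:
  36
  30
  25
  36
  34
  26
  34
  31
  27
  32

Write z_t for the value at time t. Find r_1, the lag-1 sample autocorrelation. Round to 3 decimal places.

-0.323

Mean z̄ = (36 + 30 + 25 + 36 + 34 + 26 + 34 + 31 + 27 + 32)/10 = 31.1000
Numerator Σ_{t=1}^{9}(z_t−z̄)(z_{t+1}−z̄) = -47.5100
Denominator Σ(z_t−z̄)² = 146.9000
r_1 = -47.5100 / 146.9000 = -0.323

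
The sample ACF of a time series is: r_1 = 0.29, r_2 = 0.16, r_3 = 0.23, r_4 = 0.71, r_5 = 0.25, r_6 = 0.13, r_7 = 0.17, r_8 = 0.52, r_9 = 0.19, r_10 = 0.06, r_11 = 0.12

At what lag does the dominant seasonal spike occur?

The largest autocorrelation is r_4 = 0.71, with a weaker echo at lag 8 (0.52); the remaining lags stay at or below 0.29. The elevated value at lag 1 (0.29), dropping to 0.16 at lag 2, reflects decaying short-term dependence rather than seasonality.
The dominant spike at lag 4 indicates a seasonal period of 4.

4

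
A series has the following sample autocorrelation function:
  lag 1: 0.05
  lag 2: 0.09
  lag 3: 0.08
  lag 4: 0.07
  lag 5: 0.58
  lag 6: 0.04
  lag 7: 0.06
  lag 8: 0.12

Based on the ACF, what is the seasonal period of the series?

The largest autocorrelation is r_5 = 0.58; the remaining lags stay at or below 0.12.
The dominant spike at lag 5 indicates a seasonal period of 5.

5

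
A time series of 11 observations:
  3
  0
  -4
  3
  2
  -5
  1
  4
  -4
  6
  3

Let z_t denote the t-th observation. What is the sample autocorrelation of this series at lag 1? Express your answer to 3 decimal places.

-0.315

Mean z̄ = (3 + 0 − 4 + 3 + 2 − 5 + 1 + 4 − 4 + 6 + 3)/11 = 0.8182
Numerator Σ_{t=1}^{10}(z_t−z̄)(z_{t+1}−z̄) = -42.1240
Denominator Σ(z_t−z̄)² = 133.6364
r_1 = -42.1240 / 133.6364 = -0.315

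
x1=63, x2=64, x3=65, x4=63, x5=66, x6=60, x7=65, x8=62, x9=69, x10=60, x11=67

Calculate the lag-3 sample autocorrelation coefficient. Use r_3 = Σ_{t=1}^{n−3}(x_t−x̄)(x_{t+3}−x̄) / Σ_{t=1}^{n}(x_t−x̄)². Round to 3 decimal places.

-0.487

Mean x̄ = (63 + 64 + 65 + 63 + 66 + 60 + 65 + 62 + 69 + 60 + 67)/11 = 64.0000
Numerator Σ_{t=1}^{8}(x_t−x̄)(x_{t+3}−x̄) = -38.0000
Denominator Σ(x_t−x̄)² = 78.0000
r_3 = -38.0000 / 78.0000 = -0.487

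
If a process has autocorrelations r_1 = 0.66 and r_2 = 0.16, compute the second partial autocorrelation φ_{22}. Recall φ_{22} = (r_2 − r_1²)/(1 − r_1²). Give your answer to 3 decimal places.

-0.488

φ_{22} = (r_2 − r_1²) / (1 − r_1²)
r_1² = (0.66)² = 0.4356
Numerator = 0.16 − 0.4356 = -0.2756; denominator = 1 − 0.4356 = 0.5644
φ_{22} = -0.2756 / 0.5644 = -0.488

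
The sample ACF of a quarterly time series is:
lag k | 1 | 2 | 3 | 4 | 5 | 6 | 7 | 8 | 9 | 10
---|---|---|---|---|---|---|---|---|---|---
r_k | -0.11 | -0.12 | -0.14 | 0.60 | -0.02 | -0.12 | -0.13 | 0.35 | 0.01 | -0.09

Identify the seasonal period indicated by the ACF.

The largest autocorrelation is r_4 = 0.60, with a weaker echo at lag 8 (0.35); the remaining lags stay at or below 0.01.
The dominant spike at lag 4 indicates a seasonal period of 4.

4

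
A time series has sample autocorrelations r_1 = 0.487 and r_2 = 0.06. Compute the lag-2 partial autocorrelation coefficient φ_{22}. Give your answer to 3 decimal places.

φ_{22} = (r_2 − r_1²) / (1 − r_1²)
r_1² = (0.487)² = 0.237169
Numerator = 0.06 − 0.2372 = -0.1772; denominator = 1 − 0.2372 = 0.7628
φ_{22} = -0.1772 / 0.7628 = -0.232

-0.232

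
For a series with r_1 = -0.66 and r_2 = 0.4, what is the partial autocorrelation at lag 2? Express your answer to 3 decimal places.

-0.063

φ_{22} = (r_2 − r_1²) / (1 − r_1²)
r_1² = (-0.66)² = 0.4356
Numerator = 0.4 − 0.4356 = -0.0356; denominator = 1 − 0.4356 = 0.5644
φ_{22} = -0.0356 / 0.5644 = -0.063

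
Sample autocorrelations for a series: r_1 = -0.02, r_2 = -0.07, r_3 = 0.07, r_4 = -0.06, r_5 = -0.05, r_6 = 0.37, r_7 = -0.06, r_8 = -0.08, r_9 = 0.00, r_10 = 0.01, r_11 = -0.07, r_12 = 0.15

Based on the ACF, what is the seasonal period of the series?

6

The largest autocorrelation is r_6 = 0.37, with a weaker echo at lag 12 (0.15); the remaining lags stay at or below 0.07.
The dominant spike at lag 6 indicates a seasonal period of 6.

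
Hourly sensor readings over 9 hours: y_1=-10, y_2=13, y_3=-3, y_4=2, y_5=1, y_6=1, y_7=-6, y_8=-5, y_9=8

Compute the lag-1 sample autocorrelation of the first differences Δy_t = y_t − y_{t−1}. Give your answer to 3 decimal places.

-0.416

First differences Δy: 23, -16, 5, -1, 0, -7, 1, 13
Mean of differences = 2.2500
Numerator Σ(Δy_t−Δȳ)(Δy_{t+1}−Δȳ) = -411.5625
Denominator Σ(Δy_t−Δȳ)² = 989.5000
r_1(Δy) = -411.5625 / 989.5000 = -0.416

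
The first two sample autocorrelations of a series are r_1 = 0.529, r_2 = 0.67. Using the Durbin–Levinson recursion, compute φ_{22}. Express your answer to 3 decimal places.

φ_{22} = (r_2 − r_1²) / (1 − r_1²)
r_1² = (0.529)² = 0.279841
Numerator = 0.67 − 0.2798 = 0.3902; denominator = 1 − 0.2798 = 0.7202
φ_{22} = 0.3902 / 0.7202 = 0.542

0.542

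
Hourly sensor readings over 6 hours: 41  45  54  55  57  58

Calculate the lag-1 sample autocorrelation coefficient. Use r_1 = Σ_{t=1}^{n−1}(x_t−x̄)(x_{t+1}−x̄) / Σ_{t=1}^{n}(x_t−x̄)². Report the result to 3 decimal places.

Mean x̄ = (41 + 45 + 54 + 55 + 57 + 58)/6 = 51.6667
Deviations from mean: -10.6667, -6.6667, 2.3333, 3.3333, 5.3333, 6.3333
Σ(x_t−x̄)(x_{t+1}−x̄) = (71.1111) + (-15.5556) + (7.7778) + (17.7778) + (33.7778) = 114.8889
Denominator Σ(x_t−x̄)² = 243.3333
r_1 = 114.8889 / 243.3333 = 0.472

0.472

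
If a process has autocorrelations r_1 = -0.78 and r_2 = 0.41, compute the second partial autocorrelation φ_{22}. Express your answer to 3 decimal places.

φ_{22} = (r_2 − r_1²) / (1 − r_1²)
r_1² = (-0.78)² = 0.6084
Numerator = 0.41 − 0.6084 = -0.1984; denominator = 1 − 0.6084 = 0.3916
φ_{22} = -0.1984 / 0.3916 = -0.507

-0.507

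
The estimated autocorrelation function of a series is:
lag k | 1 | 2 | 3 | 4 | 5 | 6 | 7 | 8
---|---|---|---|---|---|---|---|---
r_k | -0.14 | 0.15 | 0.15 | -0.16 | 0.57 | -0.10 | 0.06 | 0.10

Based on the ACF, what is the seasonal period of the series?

5

The largest autocorrelation is r_5 = 0.57; the remaining lags stay at or below 0.15.
The dominant spike at lag 5 indicates a seasonal period of 5.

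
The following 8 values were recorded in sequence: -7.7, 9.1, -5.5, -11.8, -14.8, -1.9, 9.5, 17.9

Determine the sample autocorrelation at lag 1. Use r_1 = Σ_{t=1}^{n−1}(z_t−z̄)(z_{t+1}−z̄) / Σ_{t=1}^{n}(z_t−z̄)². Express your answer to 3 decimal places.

0.307

Mean z̄ = (-7.7 + 9.1 − 5.5 − 11.8 − 14.8 − 1.9 + 9.5 + 17.9)/8 = -0.6500
Σ(z_t−z̄)(z_{t+1}−z̄) = (-68.7375) + (-47.2875) + (54.0775) + (157.7725) + (17.6875) + (-12.6875) + (188.2825) = 289.1075
Denominator Σ(z_t−z̄)² = 941.5200
r_1 = 289.1075 / 941.5200 = 0.307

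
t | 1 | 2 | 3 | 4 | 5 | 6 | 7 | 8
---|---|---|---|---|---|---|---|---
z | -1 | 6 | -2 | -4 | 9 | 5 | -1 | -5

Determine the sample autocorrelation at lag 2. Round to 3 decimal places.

Mean z̄ = (-1 + 6 − 2 − 4 + 9 + 5 − 1 − 5)/8 = 0.8750
Deviations from mean: -1.8750, 5.1250, -2.8750, -4.8750, 8.1250, 4.1250, -1.8750, -5.8750
Σ(z_t−z̄)(z_{t+2}−z̄) = (5.3906) + (-24.9844) + (-23.3594) + (-20.1094) + (-15.2344) + (-24.2344) = -102.5313
Denominator Σ(z_t−z̄)² = 182.8750
r_2 = -102.5313 / 182.8750 = -0.561

-0.561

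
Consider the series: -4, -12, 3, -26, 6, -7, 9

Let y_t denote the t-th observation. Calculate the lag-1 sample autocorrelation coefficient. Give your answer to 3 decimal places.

Mean ȳ = (-4 − 12 + 3 − 26 + 6 − 7 + 9)/7 = -4.4286
Σ(y_t−ȳ)(y_{t+1}−ȳ) = (-3.2449) + (-56.2449) + (-160.2449) + (-224.9592) + (-26.8163) + (-34.5306) = -506.0408
Denominator Σ(y_t−ȳ)² = 873.7143
r_1 = -506.0408 / 873.7143 = -0.579

-0.579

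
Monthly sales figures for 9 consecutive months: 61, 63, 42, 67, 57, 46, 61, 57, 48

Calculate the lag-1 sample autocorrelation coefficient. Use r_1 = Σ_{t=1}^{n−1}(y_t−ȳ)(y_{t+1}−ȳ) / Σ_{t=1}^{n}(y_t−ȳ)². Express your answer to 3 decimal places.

Mean ȳ = (61 + 63 + 42 + 67 + 57 + 46 + 61 + 57 + 48)/9 = 55.7778
Numerator Σ_{t=1}^{8}(y_t−ȳ)(y_{t+1}−ȳ) = -268.8272
Denominator Σ(y_t−ȳ)² = 581.5556
r_1 = -268.8272 / 581.5556 = -0.462

-0.462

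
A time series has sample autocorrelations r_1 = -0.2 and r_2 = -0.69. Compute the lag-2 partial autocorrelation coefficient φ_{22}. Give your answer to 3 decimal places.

-0.760

φ_{22} = (r_2 − r_1²) / (1 − r_1²)
r_1² = (-0.2)² = 0.04
Numerator = -0.69 − 0.0400 = -0.7300; denominator = 1 − 0.0400 = 0.9600
φ_{22} = -0.7300 / 0.9600 = -0.760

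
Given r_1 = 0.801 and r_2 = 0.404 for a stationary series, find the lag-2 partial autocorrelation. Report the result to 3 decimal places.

φ_{22} = (r_2 − r_1²) / (1 − r_1²)
r_1² = (0.801)² = 0.641601
Numerator = 0.404 − 0.6416 = -0.2376; denominator = 1 − 0.6416 = 0.3584
φ_{22} = -0.2376 / 0.3584 = -0.663

-0.663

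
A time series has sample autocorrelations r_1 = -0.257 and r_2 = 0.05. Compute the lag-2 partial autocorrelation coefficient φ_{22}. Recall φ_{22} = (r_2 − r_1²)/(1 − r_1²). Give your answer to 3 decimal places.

-0.017

φ_{22} = (r_2 − r_1²) / (1 − r_1²)
r_1² = (-0.257)² = 0.066049
Numerator = 0.05 − 0.0660 = -0.0160; denominator = 1 − 0.0660 = 0.9340
φ_{22} = -0.0160 / 0.9340 = -0.017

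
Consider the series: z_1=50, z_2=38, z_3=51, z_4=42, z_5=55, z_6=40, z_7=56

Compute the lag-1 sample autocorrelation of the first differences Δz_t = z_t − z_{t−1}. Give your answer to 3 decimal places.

-0.798

First differences Δz: -12, 13, -9, 13, -15, 16
Mean of differences = 1.0000
Numerator Σ(Δz_t−Δz̄)(Δz_{t+1}−Δz̄) = -828.0000
Denominator Σ(Δz_t−Δz̄)² = 1038.0000
r_1(Δz) = -828.0000 / 1038.0000 = -0.798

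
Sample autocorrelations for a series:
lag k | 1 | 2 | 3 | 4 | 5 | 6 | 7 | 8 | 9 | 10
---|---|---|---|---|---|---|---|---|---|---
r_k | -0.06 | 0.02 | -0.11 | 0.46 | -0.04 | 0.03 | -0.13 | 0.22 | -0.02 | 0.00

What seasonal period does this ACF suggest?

The largest autocorrelation is r_4 = 0.46, with a weaker echo at lag 8 (0.22); the remaining lags stay at or below 0.03.
The dominant spike at lag 4 indicates a seasonal period of 4.

4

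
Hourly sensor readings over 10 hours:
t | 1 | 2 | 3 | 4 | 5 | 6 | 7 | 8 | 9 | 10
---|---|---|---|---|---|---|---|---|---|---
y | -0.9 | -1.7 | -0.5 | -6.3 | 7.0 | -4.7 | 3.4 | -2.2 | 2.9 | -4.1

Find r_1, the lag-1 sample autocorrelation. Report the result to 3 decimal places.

Mean ȳ = (-0.9 − 1.7 − 0.5 − 6.3 + 7.0 − 4.7 + 3.4 − 2.2 + 2.9 − 4.1)/10 = -0.7100
Numerator Σ_{t=1}^{9}(y_t−ȳ)(y_{t+1}−ȳ) = -115.1951
Denominator Σ(y_t−ȳ)² = 151.3090
r_1 = -115.1951 / 151.3090 = -0.761

-0.761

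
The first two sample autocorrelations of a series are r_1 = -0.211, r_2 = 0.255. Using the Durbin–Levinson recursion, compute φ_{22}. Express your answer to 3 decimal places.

φ_{22} = (r_2 − r_1²) / (1 − r_1²)
r_1² = (-0.211)² = 0.044521
Numerator = 0.255 − 0.0445 = 0.2105; denominator = 1 − 0.0445 = 0.9555
φ_{22} = 0.2105 / 0.9555 = 0.220

0.220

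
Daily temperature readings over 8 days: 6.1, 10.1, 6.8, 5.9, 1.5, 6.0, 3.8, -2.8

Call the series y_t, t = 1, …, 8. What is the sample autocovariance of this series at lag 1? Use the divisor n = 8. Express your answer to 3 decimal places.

2.393

Mean ȳ = (6.1 + 10.1 + 6.8 + 5.9 + 1.5 + 6.0 + 3.8 − 2.8)/8 = 4.6750
Deviations: 1.4250, 5.4250, 2.1250, 1.2250, -3.1750, 1.3250, -0.8750, -7.4750
Σ_{t=1}^{7}(y_t−ȳ)(y_{t+1}−ȳ) = 19.1469
γ_1 = 19.1469 / 8 = 2.393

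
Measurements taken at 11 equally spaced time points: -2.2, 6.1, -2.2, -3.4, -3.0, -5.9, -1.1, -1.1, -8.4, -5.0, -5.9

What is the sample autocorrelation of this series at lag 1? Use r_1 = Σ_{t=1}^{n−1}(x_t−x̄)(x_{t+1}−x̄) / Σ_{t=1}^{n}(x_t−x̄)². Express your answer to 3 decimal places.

Mean x̄ = (-2.2 + 6.1 − 2.2 − 3.4 − 3.0 − 5.9 − 1.1 − 1.1 − 8.4 − 5.0 − 5.9)/11 = -2.9182
Numerator Σ_{t=1}^{10}(x_t−x̄)(x_{t+1}−x̄) = 18.4279
Denominator Σ(x_t−x̄)² = 141.3764
r_1 = 18.4279 / 141.3764 = 0.130

0.130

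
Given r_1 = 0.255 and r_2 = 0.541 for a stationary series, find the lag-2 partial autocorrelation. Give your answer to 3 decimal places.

0.509

φ_{22} = (r_2 − r_1²) / (1 − r_1²)
r_1² = (0.255)² = 0.065025
Numerator = 0.541 − 0.0650 = 0.4760; denominator = 1 − 0.0650 = 0.9350
φ_{22} = 0.4760 / 0.9350 = 0.509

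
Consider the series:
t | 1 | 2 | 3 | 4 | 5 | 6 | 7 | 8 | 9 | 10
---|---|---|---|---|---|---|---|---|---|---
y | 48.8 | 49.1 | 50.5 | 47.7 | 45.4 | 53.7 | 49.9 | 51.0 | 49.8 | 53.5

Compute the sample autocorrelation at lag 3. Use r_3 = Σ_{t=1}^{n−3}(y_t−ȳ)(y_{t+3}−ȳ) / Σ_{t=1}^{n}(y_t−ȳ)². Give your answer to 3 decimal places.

Mean ȳ = (48.8 + 49.1 + 50.5 + 47.7 + 45.4 + 53.7 + 49.9 + 51.0 + 49.8 + 53.5)/10 = 49.9400
Σ(y_t−ȳ)(y_{t+3}−ȳ) = (2.5536) + (3.8136) + (2.1056) + (0.0896) + (-4.8124) + (-0.5264) + (-0.1424) = 3.0812
Denominator Σ(y_t−ȳ)² = 55.9040
r_3 = 3.0812 / 55.9040 = 0.055

0.055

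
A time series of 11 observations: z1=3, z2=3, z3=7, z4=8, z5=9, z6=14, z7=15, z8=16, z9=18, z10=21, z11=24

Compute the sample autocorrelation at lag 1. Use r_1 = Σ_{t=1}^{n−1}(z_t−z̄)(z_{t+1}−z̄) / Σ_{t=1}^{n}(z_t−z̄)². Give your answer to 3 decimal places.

0.710

Mean z̄ = (3 + 3 + 7 + 8 + 9 + 14 + 15 + 16 + 18 + 21 + 24)/11 = 12.5455
Numerator Σ_{t=1}^{10}(z_t−z̄)(z_{t+1}−z̄) = 354.0661
Denominator Σ(z_t−z̄)² = 498.7273
r_1 = 354.0661 / 498.7273 = 0.710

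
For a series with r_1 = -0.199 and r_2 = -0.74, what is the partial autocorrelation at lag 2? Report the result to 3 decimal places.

φ_{22} = (r_2 − r_1²) / (1 − r_1²)
r_1² = (-0.199)² = 0.039601
Numerator = -0.74 − 0.0396 = -0.7796; denominator = 1 − 0.0396 = 0.9604
φ_{22} = -0.7796 / 0.9604 = -0.812

-0.812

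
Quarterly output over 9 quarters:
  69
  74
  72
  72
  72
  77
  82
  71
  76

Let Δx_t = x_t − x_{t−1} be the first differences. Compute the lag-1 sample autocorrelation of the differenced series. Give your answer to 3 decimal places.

-0.426

First differences Δx: 5, -2, 0, 0, 5, 5, -11, 5
Mean of differences = 0.8750
Numerator Σ(Δx_t−Δx̄)(Δx_{t+1}−Δx̄) = -93.1406
Denominator Σ(Δx_t−Δx̄)² = 218.8750
r_1(Δx) = -93.1406 / 218.8750 = -0.426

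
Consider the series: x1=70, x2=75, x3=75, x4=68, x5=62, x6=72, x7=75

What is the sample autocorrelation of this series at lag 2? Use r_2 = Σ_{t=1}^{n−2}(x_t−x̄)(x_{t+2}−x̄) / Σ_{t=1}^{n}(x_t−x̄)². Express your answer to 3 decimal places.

-0.650

Mean x̄ = (70 + 75 + 75 + 68 + 62 + 72 + 75)/7 = 71.0000
Deviations from mean: -1.0000, 4.0000, 4.0000, -3.0000, -9.0000, 1.0000, 4.0000
Σ(x_t−x̄)(x_{t+2}−x̄) = (-4.0000) + (-12.0000) + (-36.0000) + (-3.0000) + (-36.0000) = -91.0000
Denominator Σ(x_t−x̄)² = 140.0000
r_2 = -91.0000 / 140.0000 = -0.650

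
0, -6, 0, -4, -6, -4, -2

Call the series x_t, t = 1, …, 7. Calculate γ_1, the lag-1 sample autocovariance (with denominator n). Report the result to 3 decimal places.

-2.391

Mean x̄ = (0 − 6 + 0 − 4 − 6 − 4 − 2)/7 = -3.1429
Deviations: 3.1429, -2.8571, 3.1429, -0.8571, -2.8571, -0.8571, 1.1429
Σ_{t=1}^{6}(x_t−x̄)(x_{t+1}−x̄) = -16.7347
γ_1 = -16.7347 / 7 = -2.391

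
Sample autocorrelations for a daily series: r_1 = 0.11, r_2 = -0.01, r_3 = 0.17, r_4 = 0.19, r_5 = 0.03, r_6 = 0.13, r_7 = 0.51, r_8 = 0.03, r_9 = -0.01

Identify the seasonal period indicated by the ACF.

The largest autocorrelation is r_7 = 0.51; the remaining lags stay at or below 0.19.
The dominant spike at lag 7 indicates a seasonal period of 7.

7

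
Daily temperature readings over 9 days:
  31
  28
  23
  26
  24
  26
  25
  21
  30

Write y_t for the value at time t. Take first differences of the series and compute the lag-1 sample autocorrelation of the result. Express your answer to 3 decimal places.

First differences Δy: -3, -5, 3, -2, 2, -1, -4, 9
Mean of differences = -0.1250
Numerator Σ(Δy_t−Δȳ)(Δy_{t+1}−Δȳ) = -44.8906
Denominator Σ(Δy_t−Δȳ)² = 148.8750
r_1(Δy) = -44.8906 / 148.8750 = -0.302

-0.302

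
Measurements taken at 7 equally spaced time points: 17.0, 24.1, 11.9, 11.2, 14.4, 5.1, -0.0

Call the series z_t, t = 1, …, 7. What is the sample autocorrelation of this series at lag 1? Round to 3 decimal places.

0.336

Mean z̄ = (17.0 + 24.1 + 11.9 + 11.2 + 14.4 + 5.1 − 0.0)/7 = 11.9571
Deviations from mean: 5.0429, 12.1429, -0.0571, -0.7571, 2.4429, -6.8571, -11.9571
Numerator Σ_{t=1}^{6}(z_t−z̄)(z_{t+1}−z̄) = 123.9753
Denominator Σ(z_t−z̄)² = 369.4171
r_1 = 123.9753 / 369.4171 = 0.336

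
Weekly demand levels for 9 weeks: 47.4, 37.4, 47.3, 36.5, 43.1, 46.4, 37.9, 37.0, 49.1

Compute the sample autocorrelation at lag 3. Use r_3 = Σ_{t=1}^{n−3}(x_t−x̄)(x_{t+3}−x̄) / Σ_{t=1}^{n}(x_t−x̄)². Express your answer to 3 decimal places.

Mean x̄ = (47.4 + 37.4 + 47.3 + 36.5 + 43.1 + 46.4 + 37.9 + 37.0 + 49.1)/9 = 42.4556
Σ(x_t−x̄)(x_{t+3}−x̄) = (-29.4469) + (-3.2580) + (19.1086) + (27.1309) + (-3.5158) + (26.2086) = 36.2274
Denominator Σ(x_t−x̄)² = 219.5822
r_3 = 36.2274 / 219.5822 = 0.165

0.165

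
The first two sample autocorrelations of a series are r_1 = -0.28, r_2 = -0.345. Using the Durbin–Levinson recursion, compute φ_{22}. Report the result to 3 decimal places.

-0.459

φ_{22} = (r_2 − r_1²) / (1 − r_1²)
r_1² = (-0.28)² = 0.0784
Numerator = -0.345 − 0.0784 = -0.4234; denominator = 1 − 0.0784 = 0.9216
φ_{22} = -0.4234 / 0.9216 = -0.459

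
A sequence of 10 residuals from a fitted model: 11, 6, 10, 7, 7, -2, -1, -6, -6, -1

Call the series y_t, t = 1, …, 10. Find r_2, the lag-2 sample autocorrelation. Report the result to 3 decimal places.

0.472

Mean ȳ = (11 + 6 + 10 + 7 + 7 − 2 − 1 − 6 − 6 − 1)/10 = 2.5000
Numerator Σ_{t=1}^{8}(y_t−ȳ)(y_{t+2}−ȳ) = 175.0000
Denominator Σ(y_t−ȳ)² = 370.5000
r_2 = 175.0000 / 370.5000 = 0.472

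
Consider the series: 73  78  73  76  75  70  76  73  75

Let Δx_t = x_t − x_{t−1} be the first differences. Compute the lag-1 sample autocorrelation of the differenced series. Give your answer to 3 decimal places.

-0.680

First differences Δx: 5, -5, 3, -1, -5, 6, -3, 2
Mean of differences = 0.2500
Numerator Σ(Δx_t−Δx̄)(Δx_{t+1}−Δx̄) = -90.8125
Denominator Σ(Δx_t−Δx̄)² = 133.5000
r_1(Δx) = -90.8125 / 133.5000 = -0.680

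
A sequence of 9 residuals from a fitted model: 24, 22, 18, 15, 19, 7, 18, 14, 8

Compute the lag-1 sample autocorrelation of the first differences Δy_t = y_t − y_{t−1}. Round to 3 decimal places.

First differences Δy: -2, -4, -3, 4, -12, 11, -4, -6
Mean of differences = -2.0000
Numerator Σ(Δy_t−Δȳ)(Δy_{t+1}−Δȳ) = -212.0000
Denominator Σ(Δy_t−Δȳ)² = 330.0000
r_1(Δy) = -212.0000 / 330.0000 = -0.642

-0.642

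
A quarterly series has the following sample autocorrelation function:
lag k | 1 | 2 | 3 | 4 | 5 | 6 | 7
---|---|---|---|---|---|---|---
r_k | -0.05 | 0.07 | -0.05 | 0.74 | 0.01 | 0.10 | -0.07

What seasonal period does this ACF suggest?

The largest autocorrelation is r_4 = 0.74; the remaining lags stay at or below 0.10.
The dominant spike at lag 4 indicates a seasonal period of 4.

4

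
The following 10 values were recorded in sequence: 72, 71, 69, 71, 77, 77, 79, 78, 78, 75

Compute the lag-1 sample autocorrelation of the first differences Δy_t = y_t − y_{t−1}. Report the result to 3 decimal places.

First differences Δy: -1, -2, 2, 6, 0, 2, -1, 0, -3
Mean of differences = 0.3333
Numerator Σ(Δy_t−Δȳ)(Δy_{t+1}−Δȳ) = 5.5556
Denominator Σ(Δy_t−Δȳ)² = 58.0000
r_1(Δy) = 5.5556 / 58.0000 = 0.096

0.096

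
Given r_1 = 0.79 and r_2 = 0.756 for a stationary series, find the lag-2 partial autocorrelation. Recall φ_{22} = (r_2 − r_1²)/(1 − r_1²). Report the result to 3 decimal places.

0.351

φ_{22} = (r_2 − r_1²) / (1 − r_1²)
r_1² = (0.79)² = 0.6241
Numerator = 0.756 − 0.6241 = 0.1319; denominator = 1 − 0.6241 = 0.3759
φ_{22} = 0.1319 / 0.3759 = 0.351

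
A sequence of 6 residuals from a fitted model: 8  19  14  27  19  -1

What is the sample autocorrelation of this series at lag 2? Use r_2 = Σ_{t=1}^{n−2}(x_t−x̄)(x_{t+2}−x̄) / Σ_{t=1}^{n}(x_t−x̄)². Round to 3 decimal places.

Mean x̄ = (8 + 19 + 14 + 27 + 19 − 1)/6 = 14.3333
Deviations from mean: -6.3333, 4.6667, -0.3333, 12.6667, 4.6667, -15.3333
Σ(x_t−x̄)(x_{t+2}−x̄) = (2.1111) + (59.1111) + (-1.5556) + (-194.2222) = -134.5556
Denominator Σ(x_t−x̄)² = 479.3333
r_2 = -134.5556 / 479.3333 = -0.281

-0.281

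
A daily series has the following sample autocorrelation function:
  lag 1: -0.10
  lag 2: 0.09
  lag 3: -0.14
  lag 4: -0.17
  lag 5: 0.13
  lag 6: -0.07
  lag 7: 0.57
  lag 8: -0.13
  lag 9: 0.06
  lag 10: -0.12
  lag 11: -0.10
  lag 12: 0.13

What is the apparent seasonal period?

7

The largest autocorrelation is r_7 = 0.57; the remaining lags stay at or below 0.13.
The dominant spike at lag 7 indicates a seasonal period of 7.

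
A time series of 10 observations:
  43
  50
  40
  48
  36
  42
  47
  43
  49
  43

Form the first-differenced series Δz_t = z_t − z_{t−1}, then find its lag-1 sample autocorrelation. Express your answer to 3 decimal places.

First differences Δz: 7, -10, 8, -12, 6, 5, -4, 6, -6
Mean of differences = 0.0000
Numerator Σ(Δz_t−Δz̄)(Δz_{t+1}−Δz̄) = -368.0000
Denominator Σ(Δz_t−Δz̄)² = 506.0000
r_1(Δz) = -368.0000 / 506.0000 = -0.727

-0.727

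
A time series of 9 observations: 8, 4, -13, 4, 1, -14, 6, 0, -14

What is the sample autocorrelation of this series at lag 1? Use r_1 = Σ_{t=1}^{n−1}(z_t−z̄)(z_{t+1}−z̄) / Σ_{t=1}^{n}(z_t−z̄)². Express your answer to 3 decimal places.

Mean z̄ = (8 + 4 − 13 + 4 + 1 − 14 + 6 + 0 − 14)/9 = -2.0000
Numerator Σ_{t=1}^{8}(z_t−z̄)(z_{t+1}−z̄) = -194.0000
Denominator Σ(z_t−z̄)² = 658.0000
r_1 = -194.0000 / 658.0000 = -0.295

-0.295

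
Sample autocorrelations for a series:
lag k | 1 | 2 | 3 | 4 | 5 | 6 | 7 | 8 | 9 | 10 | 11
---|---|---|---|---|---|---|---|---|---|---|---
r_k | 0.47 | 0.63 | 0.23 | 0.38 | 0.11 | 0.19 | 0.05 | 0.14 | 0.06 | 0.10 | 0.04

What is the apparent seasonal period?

The largest autocorrelation is r_2 = 0.63; the remaining lags stay at or below 0.47.
The dominant spike at lag 2 indicates a seasonal period of 2.

2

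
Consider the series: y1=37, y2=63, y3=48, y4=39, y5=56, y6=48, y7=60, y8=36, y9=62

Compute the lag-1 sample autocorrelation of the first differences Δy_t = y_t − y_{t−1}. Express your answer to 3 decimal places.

First differences Δy: 26, -15, -9, 17, -8, 12, -24, 26
Mean of differences = 3.1250
Numerator Σ(Δy_t−Δȳ)(Δy_{t+1}−Δȳ) = -1477.3906
Denominator Σ(Δy_t−Δȳ)² = 2652.8750
r_1(Δy) = -1477.3906 / 2652.8750 = -0.557

-0.557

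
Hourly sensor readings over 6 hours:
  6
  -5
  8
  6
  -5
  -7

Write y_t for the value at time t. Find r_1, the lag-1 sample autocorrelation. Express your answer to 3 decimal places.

-0.082

Mean ȳ = (6 − 5 + 8 + 6 − 5 − 7)/6 = 0.5000
Deviations from mean: 5.5000, -5.5000, 7.5000, 5.5000, -5.5000, -7.5000
Σ(y_t−ȳ)(y_{t+1}−ȳ) = (-30.2500) + (-41.2500) + (41.2500) + (-30.2500) + (41.2500) = -19.2500
Denominator Σ(y_t−ȳ)² = 233.5000
r_1 = -19.2500 / 233.5000 = -0.082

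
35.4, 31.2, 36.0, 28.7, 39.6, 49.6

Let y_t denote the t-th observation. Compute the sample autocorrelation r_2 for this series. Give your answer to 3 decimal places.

-0.221

Mean ȳ = (35.4 + 31.2 + 36.0 + 28.7 + 39.6 + 49.6)/6 = 36.7500
Numerator Σ_{t=1}^{4}(y_t−ȳ)(y_{t+2}−ȳ) = -59.8900
Denominator Σ(y_t−ȳ)² = 271.2350
r_2 = -59.8900 / 271.2350 = -0.221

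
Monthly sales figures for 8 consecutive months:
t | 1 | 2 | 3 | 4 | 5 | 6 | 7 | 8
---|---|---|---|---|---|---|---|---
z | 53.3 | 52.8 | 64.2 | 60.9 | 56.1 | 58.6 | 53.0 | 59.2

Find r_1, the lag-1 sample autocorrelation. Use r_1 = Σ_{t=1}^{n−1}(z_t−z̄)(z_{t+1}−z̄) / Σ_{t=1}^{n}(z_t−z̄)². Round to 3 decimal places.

-0.064

Mean z̄ = (53.3 + 52.8 + 64.2 + 60.9 + 56.1 + 58.6 + 53.0 + 59.2)/8 = 57.2625
Deviations from mean: -3.9625, -4.4625, 6.9375, 3.6375, -1.1625, 1.3375, -4.2625, 1.9375
Numerator Σ_{t=1}^{7}(z_t−z̄)(z_{t+1}−z̄) = -7.7839
Denominator Σ(z_t−z̄)² = 122.0388
r_1 = -7.7839 / 122.0388 = -0.064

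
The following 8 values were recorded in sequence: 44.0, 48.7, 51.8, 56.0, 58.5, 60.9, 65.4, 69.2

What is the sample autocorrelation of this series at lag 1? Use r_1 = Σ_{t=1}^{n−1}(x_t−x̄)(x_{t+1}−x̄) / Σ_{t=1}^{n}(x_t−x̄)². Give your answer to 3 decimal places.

Mean x̄ = (44.0 + 48.7 + 51.8 + 56.0 + 58.5 + 60.9 + 65.4 + 69.2)/8 = 56.8125
Deviations from mean: -12.8125, -8.1125, -5.0125, -0.8125, 1.6875, 4.0875, 8.5875, 12.3875
Σ(x_t−x̄)(x_{t+1}−x̄) = (103.9414) + (40.6639) + (4.0727) + (-1.3711) + (6.8977) + (35.1014) + (106.3777) = 295.6836
Denominator Σ(x_t−x̄)² = 502.5088
r_1 = 295.6836 / 502.5088 = 0.588

0.588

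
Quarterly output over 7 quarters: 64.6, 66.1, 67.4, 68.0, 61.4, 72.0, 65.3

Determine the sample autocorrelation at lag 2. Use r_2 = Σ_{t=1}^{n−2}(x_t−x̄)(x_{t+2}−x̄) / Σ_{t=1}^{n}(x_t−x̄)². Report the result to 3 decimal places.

Mean x̄ = (64.6 + 66.1 + 67.4 + 68.0 + 61.4 + 72.0 + 65.3)/7 = 66.4000
Σ(x_t−x̄)(x_{t+2}−x̄) = (-1.8000) + (-0.4800) + (-5.0000) + (8.9600) + (5.5000) = 7.1800
Denominator Σ(x_t−x̄)² = 64.4600
r_2 = 7.1800 / 64.4600 = 0.111

0.111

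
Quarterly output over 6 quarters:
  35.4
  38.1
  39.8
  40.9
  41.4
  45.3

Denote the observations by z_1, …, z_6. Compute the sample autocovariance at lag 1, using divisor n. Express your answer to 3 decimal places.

2.928

Mean z̄ = (35.4 + 38.1 + 39.8 + 40.9 + 41.4 + 45.3)/6 = 40.1500
Σ_{t=1}^{5}(z_t−z̄)(z_{t+1}−z̄) = 17.5675
γ_1 = 17.5675 / 6 = 2.928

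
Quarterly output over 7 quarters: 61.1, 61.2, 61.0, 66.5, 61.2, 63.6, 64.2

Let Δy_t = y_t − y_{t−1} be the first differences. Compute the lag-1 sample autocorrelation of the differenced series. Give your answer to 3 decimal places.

First differences Δy: 0.1, -0.2, 5.5, -5.3, 2.4, 0.6
Mean of differences = 0.5167
Numerator Σ(Δy_t−Δȳ)(Δy_{t+1}−Δȳ) = -43.0569
Denominator Σ(Δy_t−Δȳ)² = 62.9083
r_1(Δy) = -43.0569 / 62.9083 = -0.684

-0.684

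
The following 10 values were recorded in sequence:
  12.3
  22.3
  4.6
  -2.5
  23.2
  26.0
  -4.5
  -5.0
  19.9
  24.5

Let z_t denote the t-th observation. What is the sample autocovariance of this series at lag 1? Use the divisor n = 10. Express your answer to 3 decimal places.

4.347

Mean z̄ = (12.3 + 22.3 + 4.6 − 2.5 + 23.2 + 26.0 − 4.5 − 5.0 + 19.9 + 24.5)/10 = 12.0800
Σ_{t=1}^{9}(z_t−z̄)(z_{t+1}−z̄) = 43.4736
γ_1 = 43.4736 / 10 = 4.347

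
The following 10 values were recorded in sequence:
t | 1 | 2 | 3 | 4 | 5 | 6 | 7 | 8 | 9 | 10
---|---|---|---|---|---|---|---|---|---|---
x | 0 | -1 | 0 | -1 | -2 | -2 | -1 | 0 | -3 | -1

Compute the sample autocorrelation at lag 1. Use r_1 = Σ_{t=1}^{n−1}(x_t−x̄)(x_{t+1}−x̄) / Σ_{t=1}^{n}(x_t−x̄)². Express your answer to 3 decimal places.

Mean x̄ = (0 − 1 + 0 − 1 − 2 − 2 − 1 + 0 − 3 − 1)/10 = -1.1000
Numerator Σ_{t=1}^{9}(x_t−x̄)(x_{t+1}−x̄) = -1.2100
Denominator Σ(x_t−x̄)² = 8.9000
r_1 = -1.2100 / 8.9000 = -0.136

-0.136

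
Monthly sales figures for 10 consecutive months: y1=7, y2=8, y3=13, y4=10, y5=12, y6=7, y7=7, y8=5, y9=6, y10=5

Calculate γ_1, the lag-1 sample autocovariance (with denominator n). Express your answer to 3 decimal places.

3.000

Mean ȳ = (7 + 8 + 13 + 10 + 12 + 7 + 7 + 5 + 6 + 5)/10 = 8.0000
Σ_{t=1}^{9}(y_t−ȳ)(y_{t+1}−ȳ) = 30.0000
γ_1 = 30.0000 / 10 = 3.000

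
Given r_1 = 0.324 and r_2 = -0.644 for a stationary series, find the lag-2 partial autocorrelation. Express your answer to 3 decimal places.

-0.837

φ_{22} = (r_2 − r_1²) / (1 − r_1²)
r_1² = (0.324)² = 0.104976
Numerator = -0.644 − 0.1050 = -0.7490; denominator = 1 − 0.1050 = 0.8950
φ_{22} = -0.7490 / 0.8950 = -0.837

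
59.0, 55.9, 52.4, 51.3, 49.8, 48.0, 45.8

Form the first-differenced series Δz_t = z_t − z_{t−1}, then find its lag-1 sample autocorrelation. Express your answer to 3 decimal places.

First differences Δz: -3.1, -3.5, -1.1, -1.5, -1.8, -2.2
Mean of differences = -2.2000
Numerator Σ(Δz_t−Δz̄)(Δz_{t+1}−Δz̄) = 0.7900
Denominator Σ(Δz_t−Δz̄)² = 4.3600
r_1(Δz) = 0.7900 / 4.3600 = 0.181

0.181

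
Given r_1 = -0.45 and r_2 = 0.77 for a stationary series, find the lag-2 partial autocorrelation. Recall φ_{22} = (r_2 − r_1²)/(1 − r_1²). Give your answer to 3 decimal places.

φ_{22} = (r_2 − r_1²) / (1 − r_1²)
r_1² = (-0.45)² = 0.2025
Numerator = 0.77 − 0.2025 = 0.5675; denominator = 1 − 0.2025 = 0.7975
φ_{22} = 0.5675 / 0.7975 = 0.712

0.712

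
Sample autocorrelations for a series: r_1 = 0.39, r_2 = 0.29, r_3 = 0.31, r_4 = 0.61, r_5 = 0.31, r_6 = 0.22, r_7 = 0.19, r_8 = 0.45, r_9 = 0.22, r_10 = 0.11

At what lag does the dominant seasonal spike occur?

4

The largest autocorrelation is r_4 = 0.61, with a weaker echo at lag 8 (0.45); the remaining lags stay at or below 0.39. The elevated value at lag 1 (0.39), dropping to 0.29 at lag 2, reflects decaying short-term dependence rather than seasonality.
The dominant spike at lag 4 indicates a seasonal period of 4.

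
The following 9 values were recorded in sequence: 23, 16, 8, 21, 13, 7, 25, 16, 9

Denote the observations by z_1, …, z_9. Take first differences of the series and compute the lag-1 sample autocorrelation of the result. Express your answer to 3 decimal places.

-0.387

First differences Δz: -7, -8, 13, -8, -6, 18, -9, -7
Mean of differences = -1.7500
Numerator Σ(Δz_t−Δz̄)(Δz_{t+1}−Δz̄) = -314.0625
Denominator Σ(Δz_t−Δz̄)² = 811.5000
r_1(Δz) = -314.0625 / 811.5000 = -0.387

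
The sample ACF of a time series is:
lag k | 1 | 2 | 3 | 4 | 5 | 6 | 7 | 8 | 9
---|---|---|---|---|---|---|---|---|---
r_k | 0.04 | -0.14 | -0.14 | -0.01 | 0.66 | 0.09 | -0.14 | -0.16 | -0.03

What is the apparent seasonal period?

The largest autocorrelation is r_5 = 0.66; the remaining lags stay at or below 0.09.
The dominant spike at lag 5 indicates a seasonal period of 5.

5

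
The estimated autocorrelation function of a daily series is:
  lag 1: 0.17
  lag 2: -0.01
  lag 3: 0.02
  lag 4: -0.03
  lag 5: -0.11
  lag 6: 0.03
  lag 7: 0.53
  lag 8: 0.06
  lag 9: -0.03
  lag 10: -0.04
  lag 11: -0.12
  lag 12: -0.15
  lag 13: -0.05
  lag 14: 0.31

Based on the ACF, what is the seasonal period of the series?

7

The largest autocorrelation is r_7 = 0.53, with a weaker echo at lag 14 (0.31); the remaining lags stay at or below 0.17.
The dominant spike at lag 7 indicates a seasonal period of 7.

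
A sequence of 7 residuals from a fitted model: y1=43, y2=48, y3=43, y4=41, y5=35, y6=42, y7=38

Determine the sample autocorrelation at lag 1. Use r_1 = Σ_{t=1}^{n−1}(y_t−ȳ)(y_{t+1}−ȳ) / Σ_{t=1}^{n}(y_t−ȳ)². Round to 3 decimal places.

Mean ȳ = (43 + 48 + 43 + 41 + 35 + 42 + 38)/7 = 41.4286
Σ(y_t−ȳ)(y_{t+1}−ȳ) = (10.3265) + (10.3265) + (-0.6735) + (2.7551) + (-3.6735) + (-1.9592) = 17.1020
Denominator Σ(y_t−ȳ)² = 101.7143
r_1 = 17.1020 / 101.7143 = 0.168

0.168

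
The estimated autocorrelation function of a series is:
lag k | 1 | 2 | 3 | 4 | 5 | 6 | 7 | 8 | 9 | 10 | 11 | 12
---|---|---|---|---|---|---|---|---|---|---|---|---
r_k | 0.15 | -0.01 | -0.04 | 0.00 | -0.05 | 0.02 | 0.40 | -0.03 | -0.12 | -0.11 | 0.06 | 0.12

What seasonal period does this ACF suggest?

7

The largest autocorrelation is r_7 = 0.40; the remaining lags stay at or below 0.15.
The dominant spike at lag 7 indicates a seasonal period of 7.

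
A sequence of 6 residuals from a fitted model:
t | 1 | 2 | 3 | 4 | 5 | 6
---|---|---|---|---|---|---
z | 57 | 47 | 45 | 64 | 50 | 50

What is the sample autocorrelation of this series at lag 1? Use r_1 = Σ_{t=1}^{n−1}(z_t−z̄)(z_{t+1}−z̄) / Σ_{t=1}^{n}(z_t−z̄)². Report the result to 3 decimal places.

Mean z̄ = (57 + 47 + 45 + 64 + 50 + 50)/6 = 52.1667
Σ(z_t−z̄)(z_{t+1}−z̄) = (-24.9722) + (37.0278) + (-84.8056) + (-25.6389) + (4.6944) = -93.6944
Denominator Σ(z_t−z̄)² = 250.8333
r_1 = -93.6944 / 250.8333 = -0.374

-0.374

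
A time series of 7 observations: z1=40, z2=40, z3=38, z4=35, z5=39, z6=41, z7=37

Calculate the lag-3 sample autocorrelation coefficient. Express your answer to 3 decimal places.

Mean z̄ = (40 + 40 + 38 + 35 + 39 + 41 + 37)/7 = 38.5714
Deviations from mean: 1.4286, 1.4286, -0.5714, -3.5714, 0.4286, 2.4286, -1.5714
Σ(z_t−z̄)(z_{t+3}−z̄) = (-5.1020) + (0.6122) + (-1.3878) + (5.6122) = -0.2653
Denominator Σ(z_t−z̄)² = 25.7143
r_3 = -0.2653 / 25.7143 = -0.010

-0.010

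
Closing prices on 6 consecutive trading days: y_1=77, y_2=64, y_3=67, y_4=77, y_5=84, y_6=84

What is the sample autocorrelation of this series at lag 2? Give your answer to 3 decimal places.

Mean ȳ = (77 + 64 + 67 + 77 + 84 + 84)/6 = 75.5000
Deviations from mean: 1.5000, -11.5000, -8.5000, 1.5000, 8.5000, 8.5000
Numerator Σ_{t=1}^{4}(y_t−ȳ)(y_{t+2}−ȳ) = -89.5000
Denominator Σ(y_t−ȳ)² = 353.5000
r_2 = -89.5000 / 353.5000 = -0.253

-0.253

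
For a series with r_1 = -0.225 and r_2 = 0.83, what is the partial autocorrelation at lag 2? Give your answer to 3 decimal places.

φ_{22} = (r_2 − r_1²) / (1 − r_1²)
r_1² = (-0.225)² = 0.050625
Numerator = 0.83 − 0.0506 = 0.7794; denominator = 1 − 0.0506 = 0.9494
φ_{22} = 0.7794 / 0.9494 = 0.821

0.821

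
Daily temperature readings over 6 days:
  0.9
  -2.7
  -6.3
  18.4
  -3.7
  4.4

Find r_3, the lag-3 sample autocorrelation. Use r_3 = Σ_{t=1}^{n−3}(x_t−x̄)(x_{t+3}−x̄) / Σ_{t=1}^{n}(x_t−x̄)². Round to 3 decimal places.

Mean x̄ = (0.9 − 2.7 − 6.3 + 18.4 − 3.7 + 4.4)/6 = 1.8333
Σ(x_t−x̄)(x_{t+3}−x̄) = (-15.4622) + (25.0844) + (-20.8756) = -11.2533
Denominator Σ(x_t−x̄)² = 399.2333
r_3 = -11.2533 / 399.2333 = -0.028

-0.028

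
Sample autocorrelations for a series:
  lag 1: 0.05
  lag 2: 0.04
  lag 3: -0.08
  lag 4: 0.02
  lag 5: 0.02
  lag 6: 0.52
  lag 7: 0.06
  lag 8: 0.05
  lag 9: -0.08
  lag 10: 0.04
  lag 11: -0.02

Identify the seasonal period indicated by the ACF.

6

The largest autocorrelation is r_6 = 0.52; the remaining lags stay at or below 0.06.
The dominant spike at lag 6 indicates a seasonal period of 6.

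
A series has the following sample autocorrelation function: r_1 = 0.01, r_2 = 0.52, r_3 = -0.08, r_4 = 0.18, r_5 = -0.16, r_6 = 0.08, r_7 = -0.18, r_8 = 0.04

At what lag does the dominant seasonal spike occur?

The largest autocorrelation is r_2 = 0.52, with a weaker echo at lag 4 (0.18); the remaining lags stay at or below 0.08.
The dominant spike at lag 2 indicates a seasonal period of 2.

2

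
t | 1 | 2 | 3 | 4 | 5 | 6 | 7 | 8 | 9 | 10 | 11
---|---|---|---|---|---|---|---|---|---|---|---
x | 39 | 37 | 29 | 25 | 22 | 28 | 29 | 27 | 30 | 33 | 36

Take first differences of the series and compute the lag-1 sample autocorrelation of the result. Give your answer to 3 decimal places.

0.354

First differences Δx: -2, -8, -4, -3, 6, 1, -2, 3, 3, 3
Mean of differences = -0.3000
Numerator Σ(Δx_t−Δx̄)(Δx_{t+1}−Δx̄) = 56.7100
Denominator Σ(Δx_t−Δx̄)² = 160.1000
r_1(Δx) = 56.7100 / 160.1000 = 0.354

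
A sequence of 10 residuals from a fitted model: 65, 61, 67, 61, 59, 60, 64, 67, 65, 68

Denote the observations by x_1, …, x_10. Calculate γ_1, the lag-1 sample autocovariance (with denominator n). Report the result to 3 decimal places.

Mean x̄ = (65 + 61 + 67 + 61 + 59 + 60 + 64 + 67 + 65 + 68)/10 = 63.7000
Σ_{t=1}^{9}(x_t−x̄)(x_{t+1}−x̄) = 18.5100
γ_1 = 18.5100 / 10 = 1.851

1.851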